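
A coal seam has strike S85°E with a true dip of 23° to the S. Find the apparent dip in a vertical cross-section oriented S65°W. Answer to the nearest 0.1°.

The strike is S85°E and the section trends S65°W; the acute angle between them is β = 30°.
tan α = tan 23° × sin 30° = 0.4245 × 0.5000 = 0.2122
apparent dip = arctan 0.2122 = 11.98°

12.0°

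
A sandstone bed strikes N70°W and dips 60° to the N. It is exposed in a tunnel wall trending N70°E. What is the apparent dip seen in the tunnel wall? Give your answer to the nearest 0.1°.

48.1°

The strike is N70°W and the section trends N70°E; the acute angle between them is β = 40°.
tan α = tan 60° × sin 40° = 1.7321 × 0.6428 = 1.1133
α = arctan(1.1133) = 48.07°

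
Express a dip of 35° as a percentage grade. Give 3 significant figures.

70.0%

grade % = 100 × tan 35° = 100 × 0.7002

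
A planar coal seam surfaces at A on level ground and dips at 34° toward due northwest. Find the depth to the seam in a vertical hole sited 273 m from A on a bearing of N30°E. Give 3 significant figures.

The hole lies 75° from the dip direction, so the down-dip offset is 273 × cos 75° = 70.66 m.
Depth = down-dip offset × tan(dip) = 70.66 × tan 34° = 70.66 × 0.6745
Depth = 47.66 m

47.7 m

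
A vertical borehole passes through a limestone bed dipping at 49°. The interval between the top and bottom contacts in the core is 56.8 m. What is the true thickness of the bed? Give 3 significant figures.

37.3 m

True thickness t = h · cos(dip) = 56.8 × cos 49°
t = 56.8 × 0.6561 = 37.264 m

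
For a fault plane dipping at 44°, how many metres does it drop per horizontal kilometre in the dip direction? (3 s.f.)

966 m

drop per km = 1000 × tan 44° = 1000 × 0.9657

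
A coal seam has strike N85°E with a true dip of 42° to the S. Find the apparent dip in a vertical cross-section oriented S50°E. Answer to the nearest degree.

The section lies 45° from the strike.
tan α = tan 42° × sin 45° = 0.9004 × 0.7071 = 0.6367
apparent dip = arctan 0.6367 = 32.48°

32°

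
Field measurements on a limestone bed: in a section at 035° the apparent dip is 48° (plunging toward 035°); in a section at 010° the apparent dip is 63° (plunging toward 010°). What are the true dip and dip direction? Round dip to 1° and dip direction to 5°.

true dip 68°, dip direction 330°

Each apparent-dip line lies in the plane. As unit vectors (x east, y north, z up), v₁ plunges 48°→035° and v₂ plunges 63°→010°.
n = v₁ × v₂ = (-0.156, 0.283, 0.128) (taken with n_z > 0).
tan δ = √(n_x²+n_y²)/n_z = 0.324/0.128, so δ = 68.4°.
The horizontal component of n points toward azimuth atan2(n_x, n_y) = 331°, the dip direction.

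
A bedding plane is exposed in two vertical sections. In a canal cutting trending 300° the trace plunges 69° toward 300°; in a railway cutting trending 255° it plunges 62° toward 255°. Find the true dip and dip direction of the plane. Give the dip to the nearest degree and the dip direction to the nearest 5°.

true dip 69°, dip direction 300°

Represent each trace as a vector plunging at its apparent dip toward its trend (east-north-up frame): v₁ = (-0.310, 0.179, -0.934), v₂ = (-0.453, -0.122, -0.883).
The plane normal is n = v₁ × v₂ ∝ (-0.272, 0.149, 0.119).
True dip = arccos(n_z / |n|) = arccos(0.3583) = 69.0°.
Dip direction = atan2(-0.272, 0.149) = 299° (azimuth of n's horizontal projection).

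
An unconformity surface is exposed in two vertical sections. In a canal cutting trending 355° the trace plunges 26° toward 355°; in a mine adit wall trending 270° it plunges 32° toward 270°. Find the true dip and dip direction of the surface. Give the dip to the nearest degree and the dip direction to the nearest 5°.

The two traces are lines in the plane: v₁ = (sin 355°·cos 26°, cos 355°·cos 26°, −sin 26°), v₂ = (sin 270°·cos 32°, cos 270°·cos 32°, −sin 32°).
The plane normal is n = v₁ × v₂ ∝ (-0.474, 0.330, 0.759).
Dip δ = arctan(|n_h|/n_z) = arctan(0.578/0.759) = 37.3°.
Dip direction = atan2(-0.474, 0.330) = 305° (azimuth of n's horizontal projection).

true dip 37°, dip direction 305°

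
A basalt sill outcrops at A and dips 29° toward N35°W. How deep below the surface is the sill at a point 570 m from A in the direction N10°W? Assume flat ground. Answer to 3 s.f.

The hole lies 25° from the dip direction, so the down-dip offset is 570 × cos 25° = 516.60 m.
Depth = down-dip offset × tan(dip) = 516.60 × tan 29° = 516.60 × 0.5543
Depth = 286.35 m

286 m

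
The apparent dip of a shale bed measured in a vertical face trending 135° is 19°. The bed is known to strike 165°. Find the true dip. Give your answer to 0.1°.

34.6°

The section is 30° from the strike.
tan(true dip) = tan 19° / sin 30° = 0.6887
true dip = arctan 0.6887 = 34.55°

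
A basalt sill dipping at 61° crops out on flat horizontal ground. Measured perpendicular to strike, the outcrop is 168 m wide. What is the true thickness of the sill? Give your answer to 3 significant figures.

True thickness t = w · sin(dip) = 168 × sin 61°
t = 168 × 0.8746 = 146.936 m

147 m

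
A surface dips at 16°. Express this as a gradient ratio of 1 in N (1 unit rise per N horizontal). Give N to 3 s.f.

1 : N means tan θ = 1/N, so N = 1/tan 16° = 1/0.2867

1 in 3.49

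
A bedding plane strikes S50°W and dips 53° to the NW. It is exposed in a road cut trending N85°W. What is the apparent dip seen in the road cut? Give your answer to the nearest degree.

43°

Angle between strike (S50°W) and section (N85°W): β = 45°.
tan(apparent dip) = tan 53° · sin 45° = 0.9384
α = arctan(0.9384) = 43.18°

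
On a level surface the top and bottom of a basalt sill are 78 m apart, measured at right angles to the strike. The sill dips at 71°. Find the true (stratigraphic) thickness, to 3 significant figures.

73.8 m

True thickness t = w · sin(dip) = 78 × sin 71°
t = 78 × 0.9455 = 73.750 m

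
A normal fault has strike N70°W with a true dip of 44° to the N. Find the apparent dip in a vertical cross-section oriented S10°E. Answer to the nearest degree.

40°

The strike is N70°W and the section trends S10°E; the acute angle between them is β = 60°.
tan(apparent dip) = tan 44° · sin 60° = 0.8363
α = arctan(0.8363) = 39.91°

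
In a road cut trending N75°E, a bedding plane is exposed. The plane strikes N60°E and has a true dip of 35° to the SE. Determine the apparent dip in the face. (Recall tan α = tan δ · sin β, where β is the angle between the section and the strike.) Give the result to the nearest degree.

The strike is N60°E and the section trends N75°E; the acute angle between them is β = 15°.
tan(apparent dip) = tan 35° · sin 15° = 0.1812
apparent dip = arctan 0.1812 = 10.27°

10°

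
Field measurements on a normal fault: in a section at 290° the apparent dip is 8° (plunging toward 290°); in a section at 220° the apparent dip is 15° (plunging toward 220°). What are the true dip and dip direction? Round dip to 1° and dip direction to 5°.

true dip 15°, dip direction 230°

The two traces are lines in the plane: v₁ = (sin 290°·cos 8°, cos 290°·cos 8°, −sin 8°), v₂ = (sin 220°·cos 15°, cos 220°·cos 15°, −sin 15°).
Cross product v₁ × v₂ gives the pole to the plane: n ∝ (-0.191, -0.154, 0.899).
True dip = arccos(n_z / |n|) = arccos(0.9647) = 15.3°.
Dip direction = azimuth of (n_x, n_y) = atan2(-0.191, -0.154) = 231°.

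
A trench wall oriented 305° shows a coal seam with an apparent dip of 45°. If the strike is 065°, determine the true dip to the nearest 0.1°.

49.1°

The section is 60° from the strike.
tan δ = tan α / sin β = tan 45° / sin 60° = 1.0000 / 0.8660 = 1.1547
true dip = arctan 1.1547 = 49.11°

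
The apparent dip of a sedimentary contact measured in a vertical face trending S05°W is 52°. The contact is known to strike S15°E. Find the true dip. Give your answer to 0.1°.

75.0°

The section is 20° from the strike.
tan(true dip) = tan 52° / sin 20° = 3.7423
true dip = arctan 3.7423 = 75.04°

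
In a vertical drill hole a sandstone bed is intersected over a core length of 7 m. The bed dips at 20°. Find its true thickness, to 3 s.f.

6.58 m

True thickness t = h · cos(dip) = 7 × cos 20°
t = 7 × 0.9397 = 6.578 m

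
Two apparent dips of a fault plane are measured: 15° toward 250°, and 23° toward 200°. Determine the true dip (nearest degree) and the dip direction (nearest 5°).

Represent each trace as a vector plunging at its apparent dip toward its trend (east-north-up frame): v₁ = (-0.908, -0.330, -0.259), v₂ = (-0.315, -0.865, -0.391).
Cross product v₁ × v₂ gives the pole to the plane: n ∝ (-0.095, -0.273, 0.681).
Dip δ = arctan(|n_h|/n_z) = arctan(0.289/0.681) = 23.0°.
The horizontal component of n points toward azimuth atan2(n_x, n_y) = 199°, the dip direction.

true dip 23°, dip direction 200°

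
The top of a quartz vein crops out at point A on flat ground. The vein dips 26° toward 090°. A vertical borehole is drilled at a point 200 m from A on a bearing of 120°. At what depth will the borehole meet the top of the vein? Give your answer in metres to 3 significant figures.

84.5 m

The hole lies 30° from the dip direction, so the down-dip offset is 200 × cos 30° = 173.21 m.
Depth = down-dip offset × tan(dip) = 173.21 × tan 26° = 173.21 × 0.4877
Depth = 84.48 m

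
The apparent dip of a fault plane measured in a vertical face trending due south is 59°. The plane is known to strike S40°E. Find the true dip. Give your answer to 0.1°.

β = acute angle between strike S40°E and section due south = 40°.
tan δ = tan α / sin β = tan 59° / sin 40° = 1.6643 / 0.6428 = 2.5892
true dip = arctan 2.5892 = 68.88°

68.9°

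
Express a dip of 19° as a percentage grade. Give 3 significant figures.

grade % = 100 × tan 19° = 100 × 0.3443

34.4%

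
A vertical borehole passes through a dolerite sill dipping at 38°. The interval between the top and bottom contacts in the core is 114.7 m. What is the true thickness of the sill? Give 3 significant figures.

90.4 m

True thickness t = h · cos(dip) = 114.7 × cos 38°
t = 114.7 × 0.7880 = 90.385 m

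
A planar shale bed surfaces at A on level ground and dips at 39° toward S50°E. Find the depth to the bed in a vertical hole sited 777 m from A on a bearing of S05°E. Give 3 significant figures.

The hole lies 45° from the dip direction, so the down-dip offset is 777 × cos 45° = 549.42 m.
Depth = down-dip offset × tan(dip) = 549.42 × tan 39° = 549.42 × 0.8098
Depth = 444.91 m

445 m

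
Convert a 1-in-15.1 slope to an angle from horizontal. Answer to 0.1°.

3.8°

tan θ = 1/15.1 = 0.0662
θ = arctan(0.0662) = 3.79°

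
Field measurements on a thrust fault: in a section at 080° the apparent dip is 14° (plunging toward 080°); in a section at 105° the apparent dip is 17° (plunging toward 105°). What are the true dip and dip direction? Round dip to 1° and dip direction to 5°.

The two traces are lines in the plane: v₁ = (sin 80°·cos 14°, cos 80°·cos 14°, −sin 14°), v₂ = (sin 105°·cos 17°, cos 105°·cos 17°, −sin 17°).
n = v₁ × v₂ = (0.109, -0.056, 0.392) (taken with n_z > 0).
True dip = arccos(n_z / |n|) = arccos(0.9544) = 17.4°.
Dip direction = atan2(0.109, -0.056) = 117° (azimuth of n's horizontal projection).

true dip 17°, dip direction 115°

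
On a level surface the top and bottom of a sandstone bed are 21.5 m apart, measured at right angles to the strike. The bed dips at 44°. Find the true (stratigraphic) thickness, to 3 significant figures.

True thickness t = w · sin(dip) = 21.5 × sin 44°
t = 21.5 × 0.6947 = 14.935 m

14.9 m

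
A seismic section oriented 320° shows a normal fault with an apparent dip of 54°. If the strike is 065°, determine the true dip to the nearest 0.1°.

54.9°

β = acute angle between strike 065° and section 320° = 75°.
tan δ = tan α / sin β = tan 54° / sin 75° = 1.3764 / 0.9659 = 1.4249
true dip = arctan 1.4249 = 54.94°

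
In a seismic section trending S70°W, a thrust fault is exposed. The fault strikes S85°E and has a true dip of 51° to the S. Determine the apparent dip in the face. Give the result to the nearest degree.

28°

The strike is S85°E and the section trends S70°W; the acute angle between them is β = 25°.
tan(apparent dip) = tan 51° · sin 25° = 0.5219
apparent dip = arctan 0.5219 = 27.56°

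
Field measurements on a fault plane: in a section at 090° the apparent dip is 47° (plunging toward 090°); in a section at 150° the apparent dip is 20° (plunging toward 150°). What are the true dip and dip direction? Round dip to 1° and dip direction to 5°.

The two traces are lines in the plane: v₁ = (sin 90°·cos 47°, cos 90°·cos 47°, −sin 47°), v₂ = (sin 150°·cos 20°, cos 150°·cos 20°, −sin 20°).
Cross product v₁ × v₂ gives the pole to the plane: n ∝ (0.595, 0.110, 0.555).
tan δ = √(n_x²+n_y²)/n_z = 0.605/0.555, so δ = 47.5°.
The horizontal component of n points toward azimuth atan2(n_x, n_y) = 79°, the dip direction.

true dip 47°, dip direction 080°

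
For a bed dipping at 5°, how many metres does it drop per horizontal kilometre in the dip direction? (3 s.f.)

drop per km = 1000 × tan 5° = 1000 × 0.0875

87.5 m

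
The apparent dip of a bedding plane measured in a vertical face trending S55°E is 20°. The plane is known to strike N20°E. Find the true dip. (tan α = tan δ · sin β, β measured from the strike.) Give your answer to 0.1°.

The section is 75° from the strike.
tan(true dip) = tan 20° / sin 75° = 0.3768
δ = arctan(0.3768) = 20.65°

20.6°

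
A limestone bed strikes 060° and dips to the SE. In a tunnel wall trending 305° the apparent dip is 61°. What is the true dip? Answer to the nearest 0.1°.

The section is 65° from the strike.
tan(true dip) = tan 61° / sin 65° = 1.9905
true dip = arctan 1.9905 = 63.33°

63.3°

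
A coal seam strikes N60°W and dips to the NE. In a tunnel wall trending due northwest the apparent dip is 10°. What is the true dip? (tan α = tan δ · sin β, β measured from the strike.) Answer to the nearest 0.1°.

The section is 15° from the strike.
tan δ = tan α / sin β = tan 10° / sin 15° = 0.1763 / 0.2588 = 0.6813
true dip = arctan 0.6813 = 34.27°

34.3°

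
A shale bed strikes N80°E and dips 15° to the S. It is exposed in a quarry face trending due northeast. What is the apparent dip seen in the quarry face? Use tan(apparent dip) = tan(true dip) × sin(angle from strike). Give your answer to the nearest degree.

The strike is N80°E and the section trends due northeast; the acute angle between them is β = 35°.
tan(apparent dip) = tan 15° · sin 35° = 0.1537
α = arctan(0.1537) = 8.74°

9°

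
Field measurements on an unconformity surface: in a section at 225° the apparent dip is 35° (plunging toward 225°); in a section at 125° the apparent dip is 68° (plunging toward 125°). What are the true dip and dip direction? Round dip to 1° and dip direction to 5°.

true dip 70°, dip direction 150°

The two traces are lines in the plane: v₁ = (sin 225°·cos 35°, cos 225°·cos 35°, −sin 35°), v₂ = (sin 125°·cos 68°, cos 125°·cos 68°, −sin 68°).
The plane normal is n = v₁ × v₂ ∝ (0.414, -0.713, 0.302).
Dip δ = arctan(|n_h|/n_z) = arctan(0.824/0.302) = 69.9°.
The horizontal component of n points toward azimuth atan2(n_x, n_y) = 150°, the dip direction.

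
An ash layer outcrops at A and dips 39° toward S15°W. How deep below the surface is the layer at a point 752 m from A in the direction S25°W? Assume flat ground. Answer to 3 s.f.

The hole lies 10° from the dip direction, so the down-dip offset is 752 × cos 10° = 740.58 m.
Depth = down-dip offset × tan(dip) = 740.58 × tan 39° = 740.58 × 0.8098
Depth = 599.71 m

600 m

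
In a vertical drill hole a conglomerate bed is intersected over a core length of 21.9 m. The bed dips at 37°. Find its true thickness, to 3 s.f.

17.5 m

True thickness t = h · cos(dip) = 21.9 × cos 37°
t = 21.9 × 0.7986 = 17.490 m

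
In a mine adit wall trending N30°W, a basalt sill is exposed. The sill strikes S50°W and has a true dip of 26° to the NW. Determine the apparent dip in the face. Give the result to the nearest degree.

26°

Angle between strike (S50°W) and section (N30°W): β = 80°.
tan(apparent dip) = tan 26° · sin 80° = 0.4803
apparent dip = arctan 0.4803 = 25.66°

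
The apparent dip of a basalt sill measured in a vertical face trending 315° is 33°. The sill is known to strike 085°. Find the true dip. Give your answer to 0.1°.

40.3°

β = acute angle between strike 085° and section 315° = 50°.
tan δ = tan α / sin β = tan 33° / sin 50° = 0.6494 / 0.7660 = 0.8477
true dip = arctan 0.8477 = 40.29°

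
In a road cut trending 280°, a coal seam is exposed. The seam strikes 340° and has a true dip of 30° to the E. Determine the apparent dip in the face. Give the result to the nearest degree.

27°

The strike is 340° and the section trends 280°; the acute angle between them is β = 60°.
tan(apparent dip) = tan 30° · sin 60° = 0.5000
apparent dip = arctan 0.5000 = 26.57°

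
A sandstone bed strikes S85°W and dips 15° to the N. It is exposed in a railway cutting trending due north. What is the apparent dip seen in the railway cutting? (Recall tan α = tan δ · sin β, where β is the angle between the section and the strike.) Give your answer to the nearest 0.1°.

The section lies 85° from the strike.
tan(apparent dip) = tan 15° · sin 85° = 0.2669
α = arctan(0.2669) = 14.95°

14.9°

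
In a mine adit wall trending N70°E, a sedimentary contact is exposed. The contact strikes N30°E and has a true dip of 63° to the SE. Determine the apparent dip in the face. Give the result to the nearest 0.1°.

Angle between strike (N30°E) and section (N70°E): β = 40°.
tan(apparent dip) = tan 63° · sin 40° = 1.2615
α = arctan(1.2615) = 51.60°

51.6°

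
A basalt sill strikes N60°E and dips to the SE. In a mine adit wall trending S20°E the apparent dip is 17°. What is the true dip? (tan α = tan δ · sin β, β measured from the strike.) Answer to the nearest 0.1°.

The section is 80° from the strike.
tan(true dip) = tan 17° / sin 80° = 0.3104
δ = arctan(0.3104) = 17.25°

17.2°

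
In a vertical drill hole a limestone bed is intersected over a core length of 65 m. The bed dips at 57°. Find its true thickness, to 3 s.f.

True thickness t = h · cos(dip) = 65 × cos 57°
t = 65 × 0.5446 = 35.402 m

35.4 m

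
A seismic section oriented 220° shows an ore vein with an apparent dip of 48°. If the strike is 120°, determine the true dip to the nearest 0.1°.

The section is 80° from the strike.
tan δ = tan α / sin β = tan 48° / sin 80° = 1.1106 / 0.9848 = 1.1277
δ = arctan(1.1277) = 48.44°

48.4°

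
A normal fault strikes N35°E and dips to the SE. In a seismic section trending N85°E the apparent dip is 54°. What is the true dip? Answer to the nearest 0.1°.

60.9°

The section is 50° from the strike.
tan δ = tan α / sin β = tan 54° / sin 50° = 1.3764 / 0.7660 = 1.7967
true dip = arctan 1.7967 = 60.90°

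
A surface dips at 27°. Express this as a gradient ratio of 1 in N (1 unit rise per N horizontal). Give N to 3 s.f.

1 : N means tan θ = 1/N, so N = 1/tan 27° = 1/0.5095

1 in 1.96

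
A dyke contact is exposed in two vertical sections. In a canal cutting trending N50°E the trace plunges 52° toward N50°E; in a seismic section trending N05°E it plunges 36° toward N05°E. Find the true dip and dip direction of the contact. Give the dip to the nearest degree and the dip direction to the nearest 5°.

true dip 53°, dip direction 060°

Each apparent-dip line lies in the plane. As unit vectors (x east, y north, z up), v₁ plunges 52°→N50°E and v₂ plunges 36°→N05°E.
n = v₁ × v₂ = (0.402, 0.222, 0.352) (taken with n_z > 0).
Dip δ = arctan(|n_h|/n_z) = arctan(0.459/0.352) = 52.5°.
Dip direction = atan2(0.402, 0.222) = 61° (azimuth of n's horizontal projection).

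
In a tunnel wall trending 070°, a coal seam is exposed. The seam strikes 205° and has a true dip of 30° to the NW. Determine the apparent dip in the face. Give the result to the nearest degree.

22°

Angle between strike (205°) and section (070°): β = 45°.
tan(apparent dip) = tan 30° · sin 45° = 0.4082
α = arctan(0.4082) = 22.21°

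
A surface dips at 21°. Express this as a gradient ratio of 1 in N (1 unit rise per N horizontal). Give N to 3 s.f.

1 in 2.61

1 : N means tan θ = 1/N, so N = 1/tan 21° = 1/0.3839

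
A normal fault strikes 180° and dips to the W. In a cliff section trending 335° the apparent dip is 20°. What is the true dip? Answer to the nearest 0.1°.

β = acute angle between strike 180° and section 335° = 25°.
tan δ = tan α / sin β = tan 20° / sin 25° = 0.3640 / 0.4226 = 0.8612
true dip = arctan 0.8612 = 40.74°

40.7°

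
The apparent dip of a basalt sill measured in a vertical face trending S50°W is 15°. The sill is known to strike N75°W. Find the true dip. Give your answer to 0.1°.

18.1°

β = acute angle between strike N75°W and section S50°W = 55°.
tan δ = tan α / sin β = tan 15° / sin 55° = 0.2679 / 0.8192 = 0.3271
true dip = arctan 0.3271 = 18.11°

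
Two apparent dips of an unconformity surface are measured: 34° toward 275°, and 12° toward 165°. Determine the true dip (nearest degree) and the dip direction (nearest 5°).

Represent each trace as a vector plunging at its apparent dip toward its trend (east-north-up frame): v₁ = (-0.826, 0.072, -0.559), v₂ = (0.253, -0.945, -0.208).
The plane normal is n = v₁ × v₂ ∝ (-0.543, -0.313, 0.762).
True dip = arccos(n_z / |n|) = arccos(0.7721) = 39.5°.
The horizontal component of n points toward azimuth atan2(n_x, n_y) = 240°, the dip direction.

true dip 39°, dip direction 240°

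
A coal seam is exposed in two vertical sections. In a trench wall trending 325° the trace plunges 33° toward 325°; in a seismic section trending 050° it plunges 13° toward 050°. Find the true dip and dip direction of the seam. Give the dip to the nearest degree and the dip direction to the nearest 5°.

Represent each trace as a vector plunging at its apparent dip toward its trend (east-north-up frame): v₁ = (-0.481, 0.687, -0.545), v₂ = (0.746, 0.626, -0.225).
n = v₁ × v₂ = (-0.187, 0.515, 0.814) (taken with n_z > 0).
tan δ = √(n_x²+n_y²)/n_z = 0.548/0.814, so δ = 33.9°.
Dip direction = atan2(-0.187, 0.515) = 340° (azimuth of n's horizontal projection).

true dip 34°, dip direction 340°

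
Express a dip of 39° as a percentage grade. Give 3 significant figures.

81.0%

grade % = 100 × tan 39° = 100 × 0.8098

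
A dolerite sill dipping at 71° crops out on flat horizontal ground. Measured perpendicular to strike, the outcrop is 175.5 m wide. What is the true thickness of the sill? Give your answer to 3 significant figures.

True thickness t = w · sin(dip) = 175.5 × sin 71°
t = 175.5 × 0.9455 = 165.939 m

166 m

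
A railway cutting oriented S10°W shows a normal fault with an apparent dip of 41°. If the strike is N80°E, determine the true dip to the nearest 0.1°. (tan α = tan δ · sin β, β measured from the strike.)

The section is 70° from the strike.
tan δ = tan α / sin β = tan 41° / sin 70° = 0.8693 / 0.9397 = 0.9251
true dip = arctan 0.9251 = 42.77°

42.8°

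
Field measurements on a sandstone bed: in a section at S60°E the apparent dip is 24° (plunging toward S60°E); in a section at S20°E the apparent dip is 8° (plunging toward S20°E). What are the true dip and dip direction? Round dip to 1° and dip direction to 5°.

The two traces are lines in the plane: v₁ = (sin 120°·cos 24°, cos 120°·cos 24°, −sin 24°), v₂ = (sin 160°·cos 8°, cos 160°·cos 8°, −sin 8°).
n = v₁ × v₂ = (0.315, 0.028, 0.582) (taken with n_z > 0).
tan δ = √(n_x²+n_y²)/n_z = 0.316/0.582, so δ = 28.5°.
Dip direction = atan2(0.315, 0.028) = 85° (azimuth of n's horizontal projection).

true dip 29°, dip direction 085°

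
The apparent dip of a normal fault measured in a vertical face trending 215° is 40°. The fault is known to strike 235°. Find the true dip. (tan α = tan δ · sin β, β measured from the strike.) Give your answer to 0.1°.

67.8°

The section is 20° from the strike.
tan(true dip) = tan 40° / sin 20° = 2.4534
δ = arctan(2.4534) = 67.82°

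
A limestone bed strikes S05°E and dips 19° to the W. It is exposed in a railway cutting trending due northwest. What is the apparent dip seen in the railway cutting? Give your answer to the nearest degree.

The strike is S05°E and the section trends due northwest; the acute angle between them is β = 40°.
tan α = tan 19° × sin 40° = 0.3443 × 0.6428 = 0.2213
apparent dip = arctan 0.2213 = 12.48°

12°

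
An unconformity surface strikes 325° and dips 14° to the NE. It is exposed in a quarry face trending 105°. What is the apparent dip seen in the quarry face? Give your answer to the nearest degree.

The strike is 325° and the section trends 105°; the acute angle between them is β = 40°.
tan α = tan 14° × sin 40° = 0.2493 × 0.6428 = 0.1603
α = arctan(0.1603) = 9.11°

9°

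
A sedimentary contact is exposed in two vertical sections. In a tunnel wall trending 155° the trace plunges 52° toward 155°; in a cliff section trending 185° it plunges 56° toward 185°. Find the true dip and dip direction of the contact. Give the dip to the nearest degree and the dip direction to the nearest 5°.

Represent each trace as a vector plunging at its apparent dip toward its trend (east-north-up frame): v₁ = (0.260, -0.558, -0.788), v₂ = (-0.049, -0.557, -0.829).
Cross product v₁ × v₂ gives the pole to the plane: n ∝ (-0.024, -0.254, 0.172).
True dip = arccos(n_z / |n|) = arccos(0.5592) = 56.0°.
Dip direction = atan2(-0.024, -0.254) = 185° (azimuth of n's horizontal projection).

true dip 56°, dip direction 185°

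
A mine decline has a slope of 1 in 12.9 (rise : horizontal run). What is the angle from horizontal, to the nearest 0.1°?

4.4°

tan θ = 1/12.9 = 0.0775
θ = arctan(0.0775) = 4.43°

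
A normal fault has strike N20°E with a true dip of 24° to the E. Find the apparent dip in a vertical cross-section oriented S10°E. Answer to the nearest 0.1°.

12.6°

Angle between strike (N20°E) and section (S10°E): β = 30°.
tan(apparent dip) = tan 24° · sin 30° = 0.2226
apparent dip = arctan 0.2226 = 12.55°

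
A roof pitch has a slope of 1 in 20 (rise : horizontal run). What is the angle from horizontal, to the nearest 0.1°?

2.9°

tan θ = 1/20 = 0.0500
θ = arctan(0.0500) = 2.86°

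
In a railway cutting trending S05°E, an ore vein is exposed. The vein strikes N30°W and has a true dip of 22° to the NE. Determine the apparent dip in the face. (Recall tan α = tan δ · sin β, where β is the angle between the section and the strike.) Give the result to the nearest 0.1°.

The section lies 25° from the strike.
tan α = tan 22° × sin 25° = 0.4040 × 0.4226 = 0.1707
α = arctan(0.1707) = 9.69°

9.7°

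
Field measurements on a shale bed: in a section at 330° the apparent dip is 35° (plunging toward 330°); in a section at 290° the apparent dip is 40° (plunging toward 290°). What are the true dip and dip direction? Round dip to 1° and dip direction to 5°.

Represent each trace as a vector plunging at its apparent dip toward its trend (east-north-up frame): v₁ = (-0.410, 0.709, -0.574), v₂ = (-0.720, 0.262, -0.643).
The plane normal is n = v₁ × v₂ ∝ (-0.306, 0.150, 0.403).
True dip = arccos(n_z / |n|) = arccos(0.7643) = 40.2°.
Dip direction = atan2(-0.306, 0.150) = 296° (azimuth of n's horizontal projection).

true dip 40°, dip direction 295°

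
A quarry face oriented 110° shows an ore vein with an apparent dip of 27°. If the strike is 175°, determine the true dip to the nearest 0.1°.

29.3°

β = acute angle between strike 175° and section 110° = 65°.
tan δ = tan α / sin β = tan 27° / sin 65° = 0.5095 / 0.9063 = 0.5622
true dip = arctan 0.5622 = 29.34°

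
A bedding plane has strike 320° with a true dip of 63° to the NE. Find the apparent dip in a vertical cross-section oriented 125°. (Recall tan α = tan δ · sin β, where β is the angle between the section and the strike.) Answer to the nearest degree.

The strike is 320° and the section trends 125°; the acute angle between them is β = 15°.
tan(apparent dip) = tan 63° · sin 15° = 0.5080
α = arctan(0.5080) = 26.93°

27°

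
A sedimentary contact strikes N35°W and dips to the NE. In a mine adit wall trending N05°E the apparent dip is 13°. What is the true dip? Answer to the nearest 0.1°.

The section is 40° from the strike.
tan δ = tan α / sin β = tan 13° / sin 40° = 0.2309 / 0.6428 = 0.3592
true dip = arctan 0.3592 = 19.76°

19.8°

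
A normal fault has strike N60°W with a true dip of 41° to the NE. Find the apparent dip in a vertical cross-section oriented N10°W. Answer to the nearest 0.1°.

33.7°

Angle between strike (N60°W) and section (N10°W): β = 50°.
tan α = tan 41° × sin 50° = 0.8693 × 0.7660 = 0.6659
apparent dip = arctan 0.6659 = 33.66°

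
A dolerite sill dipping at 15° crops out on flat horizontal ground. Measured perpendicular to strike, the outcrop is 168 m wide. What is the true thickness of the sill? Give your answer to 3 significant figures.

True thickness t = w · sin(dip) = 168 × sin 15°
t = 168 × 0.2588 = 43.482 m

43.5 m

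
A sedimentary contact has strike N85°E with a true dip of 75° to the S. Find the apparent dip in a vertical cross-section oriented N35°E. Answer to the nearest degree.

71°

The strike is N85°E and the section trends N35°E; the acute angle between them is β = 50°.
tan(apparent dip) = tan 75° · sin 50° = 2.8589
α = arctan(2.8589) = 70.72°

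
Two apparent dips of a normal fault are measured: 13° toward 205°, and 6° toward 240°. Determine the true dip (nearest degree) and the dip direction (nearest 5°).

true dip 15°, dip direction 175°

Each apparent-dip line lies in the plane. As unit vectors (x east, y north, z up), v₁ plunges 13°→205° and v₂ plunges 6°→240°.
The plane normal is n = v₁ × v₂ ∝ (0.020, -0.151, 0.556).
Dip δ = arctan(|n_h|/n_z) = arctan(0.152/0.556) = 15.3°.
Dip direction = atan2(0.020, -0.151) = 173° (azimuth of n's horizontal projection).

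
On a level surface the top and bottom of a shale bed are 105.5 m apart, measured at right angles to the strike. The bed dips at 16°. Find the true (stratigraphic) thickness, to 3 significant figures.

True thickness t = w · sin(dip) = 105.5 × sin 16°
t = 105.5 × 0.2756 = 29.080 m

29.1 m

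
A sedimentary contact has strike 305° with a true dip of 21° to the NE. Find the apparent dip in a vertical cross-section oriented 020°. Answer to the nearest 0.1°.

20.3°

The strike is 305° and the section trends 020°; the acute angle between them is β = 75°.
tan α = tan 21° × sin 75° = 0.3839 × 0.9659 = 0.3708
α = arctan(0.3708) = 20.34°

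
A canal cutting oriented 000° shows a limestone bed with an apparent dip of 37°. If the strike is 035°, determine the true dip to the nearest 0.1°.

52.7°

β = acute angle between strike 035° and section 000° = 35°.
tan δ = tan α / sin β = tan 37° / sin 35° = 0.7536 / 0.5736 = 1.3138
true dip = arctan 1.3138 = 52.72°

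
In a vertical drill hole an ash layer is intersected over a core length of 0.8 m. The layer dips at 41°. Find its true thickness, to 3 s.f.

0.604 m

True thickness t = h · cos(dip) = 0.8 × cos 41°
t = 0.8 × 0.7547 = 0.604 m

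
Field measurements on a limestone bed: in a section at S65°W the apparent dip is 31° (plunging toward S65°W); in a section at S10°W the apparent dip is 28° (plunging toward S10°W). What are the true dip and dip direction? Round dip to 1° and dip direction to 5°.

Represent each trace as a vector plunging at its apparent dip toward its trend (east-north-up frame): v₁ = (-0.777, -0.362, -0.515), v₂ = (-0.153, -0.870, -0.469).
The plane normal is n = v₁ × v₂ ∝ (-0.278, -0.286, 0.620).
tan δ = √(n_x²+n_y²)/n_z = 0.399/0.620, so δ = 32.7°.
Dip direction = atan2(-0.278, -0.286) = 224° (azimuth of n's horizontal projection).

true dip 33°, dip direction 225°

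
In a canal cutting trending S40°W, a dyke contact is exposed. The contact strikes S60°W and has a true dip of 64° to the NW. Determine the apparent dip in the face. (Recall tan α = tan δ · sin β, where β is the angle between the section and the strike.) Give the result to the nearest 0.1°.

35.0°

The strike is S60°W and the section trends S40°W; the acute angle between them is β = 20°.
tan α = tan 64° × sin 20° = 2.0503 × 0.3420 = 0.7012
apparent dip = arctan 0.7012 = 35.04°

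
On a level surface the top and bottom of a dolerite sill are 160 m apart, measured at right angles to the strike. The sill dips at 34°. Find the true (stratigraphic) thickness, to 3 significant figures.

True thickness t = w · sin(dip) = 160 × sin 34°
t = 160 × 0.5592 = 89.471 m

89.5 m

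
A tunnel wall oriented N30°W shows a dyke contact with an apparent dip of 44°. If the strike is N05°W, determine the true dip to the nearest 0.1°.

The section is 25° from the strike.
tan δ = tan α / sin β = tan 44° / sin 25° = 0.9657 / 0.4226 = 2.2850
true dip = arctan 2.2850 = 66.36°

66.4°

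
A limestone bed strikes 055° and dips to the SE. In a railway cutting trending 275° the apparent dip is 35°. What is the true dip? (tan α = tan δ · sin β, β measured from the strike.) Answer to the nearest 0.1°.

β = acute angle between strike 055° and section 275° = 40°.
tan(true dip) = tan 35° / sin 40° = 1.0893
true dip = arctan 1.0893 = 47.45°

47.4°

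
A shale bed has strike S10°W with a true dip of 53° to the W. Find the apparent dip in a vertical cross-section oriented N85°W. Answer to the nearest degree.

Angle between strike (S10°W) and section (N85°W): β = 85°.
tan(apparent dip) = tan 53° · sin 85° = 1.3220
apparent dip = arctan 1.3220 = 52.89°

53°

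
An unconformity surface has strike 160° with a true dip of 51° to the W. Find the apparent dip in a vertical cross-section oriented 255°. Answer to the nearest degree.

The section lies 85° from the strike.
tan α = tan 51° × sin 85° = 1.2349 × 0.9962 = 1.2302
α = arctan(1.2302) = 50.89°

51°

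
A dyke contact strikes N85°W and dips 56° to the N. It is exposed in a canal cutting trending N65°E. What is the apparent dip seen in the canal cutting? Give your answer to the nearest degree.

37°

Angle between strike (N85°W) and section (N65°E): β = 30°.
tan α = tan 56° × sin 30° = 1.4826 × 0.5000 = 0.7413
apparent dip = arctan 0.7413 = 36.55°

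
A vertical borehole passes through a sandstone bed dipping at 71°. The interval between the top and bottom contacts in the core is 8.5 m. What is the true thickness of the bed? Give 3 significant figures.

2.77 m

True thickness t = h · cos(dip) = 8.5 × cos 71°
t = 8.5 × 0.3256 = 2.767 m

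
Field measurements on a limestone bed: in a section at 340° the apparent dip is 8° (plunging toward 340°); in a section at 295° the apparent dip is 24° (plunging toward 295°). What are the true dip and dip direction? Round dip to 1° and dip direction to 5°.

true dip 27°, dip direction 265°

Each apparent-dip line lies in the plane. As unit vectors (x east, y north, z up), v₁ plunges 8°→340° and v₂ plunges 24°→295°.
Cross product v₁ × v₂ gives the pole to the plane: n ∝ (-0.325, -0.023, 0.640).
Dip δ = arctan(|n_h|/n_z) = arctan(0.326/0.640) = 27.0°.
Dip direction = azimuth of (n_x, n_y) = atan2(-0.325, -0.023) = 266°.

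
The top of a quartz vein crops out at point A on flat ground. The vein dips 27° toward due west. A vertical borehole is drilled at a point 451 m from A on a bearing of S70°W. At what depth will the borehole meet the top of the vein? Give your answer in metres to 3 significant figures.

The hole lies 20° from the dip direction, so the down-dip offset is 451 × cos 20° = 423.80 m.
Depth = down-dip offset × tan(dip) = 423.80 × tan 27° = 423.80 × 0.5095
Depth = 215.94 m

216 m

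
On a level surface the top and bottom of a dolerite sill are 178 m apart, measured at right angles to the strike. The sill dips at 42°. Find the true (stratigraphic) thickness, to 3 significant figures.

True thickness t = w · sin(dip) = 178 × sin 42°
t = 178 × 0.6691 = 119.105 m

119 m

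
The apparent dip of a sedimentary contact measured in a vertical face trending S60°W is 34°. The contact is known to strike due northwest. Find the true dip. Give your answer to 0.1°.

β = acute angle between strike due northwest and section S60°W = 75°.
tan δ = tan α / sin β = tan 34° / sin 75° = 0.6745 / 0.9659 = 0.6983
δ = arctan(0.6983) = 34.93°

34.9°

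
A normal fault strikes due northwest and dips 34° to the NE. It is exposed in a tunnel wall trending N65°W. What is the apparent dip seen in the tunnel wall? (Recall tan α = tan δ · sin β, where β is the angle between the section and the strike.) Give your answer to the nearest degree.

13°

The strike is due northwest and the section trends N65°W; the acute angle between them is β = 20°.
tan(apparent dip) = tan 34° · sin 20° = 0.2307
apparent dip = arctan 0.2307 = 12.99°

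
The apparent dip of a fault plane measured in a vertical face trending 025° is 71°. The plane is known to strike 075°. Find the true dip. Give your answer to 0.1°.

β = acute angle between strike 075° and section 025° = 50°.
tan δ = tan α / sin β = tan 71° / sin 50° = 2.9042 / 0.7660 = 3.7912
δ = arctan(3.7912) = 75.22°

75.2°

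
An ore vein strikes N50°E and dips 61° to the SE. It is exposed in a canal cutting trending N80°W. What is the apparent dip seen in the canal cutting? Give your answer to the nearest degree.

54°

The section lies 50° from the strike.
tan α = tan 61° × sin 50° = 1.8040 × 0.7660 = 1.3820
α = arctan(1.3820) = 54.11°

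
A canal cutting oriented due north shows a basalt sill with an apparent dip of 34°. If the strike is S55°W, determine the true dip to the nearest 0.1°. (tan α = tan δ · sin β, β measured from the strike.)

39.5°

β = acute angle between strike S55°W and section due north = 55°.
tan δ = tan α / sin β = tan 34° / sin 55° = 0.6745 / 0.8192 = 0.8234
δ = arctan(0.8234) = 39.47°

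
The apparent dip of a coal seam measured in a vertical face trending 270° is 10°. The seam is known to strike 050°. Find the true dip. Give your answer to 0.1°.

The section is 40° from the strike.
tan(true dip) = tan 10° / sin 40° = 0.2743
δ = arctan(0.2743) = 15.34°

15.3°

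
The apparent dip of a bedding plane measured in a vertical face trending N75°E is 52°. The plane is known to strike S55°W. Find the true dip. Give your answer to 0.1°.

β = acute angle between strike S55°W and section N75°E = 20°.
tan(true dip) = tan 52° / sin 20° = 3.7423
true dip = arctan 3.7423 = 75.04°

75.0°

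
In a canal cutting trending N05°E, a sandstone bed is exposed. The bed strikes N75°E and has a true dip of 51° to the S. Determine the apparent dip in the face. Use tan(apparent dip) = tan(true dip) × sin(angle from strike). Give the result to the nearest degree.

49°

Angle between strike (N75°E) and section (N05°E): β = 70°.
tan(apparent dip) = tan 51° · sin 70° = 1.1604
α = arctan(1.1604) = 49.25°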